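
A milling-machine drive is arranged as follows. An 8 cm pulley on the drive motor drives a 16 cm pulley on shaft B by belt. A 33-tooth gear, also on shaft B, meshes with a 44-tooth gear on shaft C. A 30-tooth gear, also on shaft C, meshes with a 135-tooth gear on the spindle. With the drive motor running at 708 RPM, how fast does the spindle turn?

belt 16/8 = 2 → 708/2 = 354 RPM
gear mesh 44/33 = 1.3333 → 354/1.3333 = 265.5 RPM
gear mesh 135/30 = 4.5 → 265.5/4.5 = 59 RPM

59 RPM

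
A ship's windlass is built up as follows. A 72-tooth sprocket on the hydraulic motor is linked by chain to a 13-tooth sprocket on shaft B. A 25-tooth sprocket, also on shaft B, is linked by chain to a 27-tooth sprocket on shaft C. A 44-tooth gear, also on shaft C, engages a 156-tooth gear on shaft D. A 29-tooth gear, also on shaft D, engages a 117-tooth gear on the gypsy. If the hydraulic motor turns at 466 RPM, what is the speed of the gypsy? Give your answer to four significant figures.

167.1 RPM

chain 13/72 = 0.18056 → 466/0.18056 = 2580.9 RPM
chain 27/25 = 1.08 → 2580.9/1.08 = 2389.7 RPM
gear mesh 156/44 = 3.5455 → 2389.7/3.5455 = 674.03 RPM
gear mesh 117/29 = 4.0345 → 674.03/4.0345 = 167.07 RPM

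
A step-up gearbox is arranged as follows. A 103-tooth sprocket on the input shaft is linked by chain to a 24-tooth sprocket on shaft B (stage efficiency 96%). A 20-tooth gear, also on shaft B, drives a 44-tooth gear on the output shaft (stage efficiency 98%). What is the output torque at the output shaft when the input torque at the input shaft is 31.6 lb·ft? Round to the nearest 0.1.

15.2 lb·ft

chain 24/103 = 0.23301 → τ = 31.6·0.23301·0.96 = 7.0686 lb·ft
gear mesh 44/20 = 2.2 → τ = 7.0686·2.2·0.98 = 15.24 lb·ft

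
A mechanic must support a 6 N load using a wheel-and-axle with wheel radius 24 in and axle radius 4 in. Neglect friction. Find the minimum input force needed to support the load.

Wheel-and-axle MA = R/r = 24/4 = 6.
Effort = load / MA = 6 / 6 = 1 N.

1 N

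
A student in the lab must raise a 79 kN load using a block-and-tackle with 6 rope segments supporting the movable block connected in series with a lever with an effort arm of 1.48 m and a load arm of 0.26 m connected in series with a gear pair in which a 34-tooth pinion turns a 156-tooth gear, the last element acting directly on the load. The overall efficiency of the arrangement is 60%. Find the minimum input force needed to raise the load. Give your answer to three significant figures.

Block-and-tackle MA = number of supporting rope parts = 6.
Lever MA = effort arm / load arm = 1.48/0.26 = 5.6923.
Gear pair MA = 156/34 = 4.5882.
Combined ideal MA = 6 × 5.6923 × 4.5882 = 156.71.
Actual MA = 156.71 × 0.60 = 94.024.
Effort = load / actual MA = 79 / 94.024 = 0.84022 kN.

0.840 kN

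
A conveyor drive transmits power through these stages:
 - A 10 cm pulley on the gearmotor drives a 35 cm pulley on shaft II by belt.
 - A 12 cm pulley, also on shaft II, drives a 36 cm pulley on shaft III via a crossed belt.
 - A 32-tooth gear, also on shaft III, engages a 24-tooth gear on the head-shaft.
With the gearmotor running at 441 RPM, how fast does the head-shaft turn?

56 RPM

belt 35/10 = 3.5 → 441/3.5 = 126 RPM
belt 36/12 = 3 → 126/3 = 42 RPM
gear mesh 24/32 = 0.75 → 42/0.75 = 56 RPM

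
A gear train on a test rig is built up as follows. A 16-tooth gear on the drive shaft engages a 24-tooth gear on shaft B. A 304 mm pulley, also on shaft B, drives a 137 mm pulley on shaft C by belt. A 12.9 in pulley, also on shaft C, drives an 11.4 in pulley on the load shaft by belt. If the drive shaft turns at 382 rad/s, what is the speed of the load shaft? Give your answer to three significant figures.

639 rad/s

Gear mesh: ratio = 24/16 = 1.5, so shaft B turns at 382 / 1.5 = 254.67 rad/s.
Belt: ratio = 137/304 = 0.45066, so shaft C turns at 254.67 / 0.45066 = 565.1 rad/s.
Belt: ratio = 11.4/12.9 = 0.88372, so the load shaft turns at 565.1 / 0.88372 = 639.45 rad/s.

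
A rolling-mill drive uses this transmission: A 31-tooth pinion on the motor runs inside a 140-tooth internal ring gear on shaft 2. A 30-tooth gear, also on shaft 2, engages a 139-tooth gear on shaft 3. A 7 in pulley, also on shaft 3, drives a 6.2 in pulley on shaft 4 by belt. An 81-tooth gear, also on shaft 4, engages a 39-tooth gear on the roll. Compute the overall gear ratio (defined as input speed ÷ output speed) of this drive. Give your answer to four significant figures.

8.923

Each stage contributes driven/driver: internal gear 140/31 = 4.5161, gear mesh 139/30 = 4.6333, belt 6.2/7 = 0.88571, gear mesh 39/81 = 0.48148.
Overall: 4.5161 × 4.6333 × 0.88571 × 0.48148 = 8.9235.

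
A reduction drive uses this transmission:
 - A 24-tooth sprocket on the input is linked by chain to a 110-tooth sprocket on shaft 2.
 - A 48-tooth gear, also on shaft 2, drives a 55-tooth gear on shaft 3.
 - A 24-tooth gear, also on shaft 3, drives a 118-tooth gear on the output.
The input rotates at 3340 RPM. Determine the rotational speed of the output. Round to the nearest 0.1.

129.4 RPM

Chain: ratio = 110/24 = 4.5833, so shaft 2 turns at 3340 / 4.5833 = 728.73 RPM.
Gear mesh: ratio = 55/48 = 1.1458, so shaft 3 turns at 728.73 / 1.1458 = 635.98 RPM.
Gear mesh: ratio = 118/24 = 4.9167, so the output turns at 635.98 / 4.9167 = 129.35 RPM.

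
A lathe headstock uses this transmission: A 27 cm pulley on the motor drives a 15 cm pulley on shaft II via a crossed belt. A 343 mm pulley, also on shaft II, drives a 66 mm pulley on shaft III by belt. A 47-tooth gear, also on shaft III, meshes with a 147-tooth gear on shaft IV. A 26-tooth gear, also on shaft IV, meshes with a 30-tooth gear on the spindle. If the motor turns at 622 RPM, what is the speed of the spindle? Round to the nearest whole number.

Belt: ratio = 15/27 = 0.55556, so shaft II turns at 622 / 0.55556 = 1119.6 RPM.
Belt: ratio = 66/343 = 0.19242, so shaft III turns at 1119.6 / 0.19242 = 5818.5 RPM.
Gear mesh: ratio = 147/47 = 3.1277, so shaft IV turns at 5818.5 / 3.1277 = 1860.3 RPM.
Gear mesh: ratio = 30/26 = 1.1538, so the spindle turns at 1860.3 / 1.1538 = 1612.3 RPM.

1612 RPM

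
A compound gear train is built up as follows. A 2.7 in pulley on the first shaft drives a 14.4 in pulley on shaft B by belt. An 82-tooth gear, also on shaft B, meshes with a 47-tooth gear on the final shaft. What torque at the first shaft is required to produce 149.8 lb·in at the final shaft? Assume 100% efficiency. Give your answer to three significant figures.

Overall ratio R = 5.3333 × 0.57317 = 3.0569.
Input torque = output torque / R = 149.8 / 3.0569 = 49.004 lb·in.

49.0 lb·in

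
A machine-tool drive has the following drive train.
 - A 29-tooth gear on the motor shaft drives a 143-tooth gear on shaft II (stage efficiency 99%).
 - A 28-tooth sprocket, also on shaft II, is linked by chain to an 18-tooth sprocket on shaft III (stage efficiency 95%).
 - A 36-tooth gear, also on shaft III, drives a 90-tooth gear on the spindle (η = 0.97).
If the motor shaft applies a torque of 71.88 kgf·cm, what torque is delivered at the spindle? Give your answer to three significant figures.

520 kgf·cm

gear mesh 143/29 = 4.931 → τ = 71.88·4.931·0.99 = 350.9 kgf·cm
chain 18/28 = 0.64286 → τ = 350.9·0.64286·0.95 = 214.3 kgf·cm
gear mesh 90/36 = 2.5 → τ = 214.3·2.5·0.97 = 519.67 kgf·cm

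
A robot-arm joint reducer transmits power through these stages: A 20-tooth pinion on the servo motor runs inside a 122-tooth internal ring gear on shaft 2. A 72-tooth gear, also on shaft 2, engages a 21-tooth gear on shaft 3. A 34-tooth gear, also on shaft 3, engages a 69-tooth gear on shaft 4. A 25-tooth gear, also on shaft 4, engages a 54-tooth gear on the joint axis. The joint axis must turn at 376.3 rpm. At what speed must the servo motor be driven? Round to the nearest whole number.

2935 rpm

Overall ratio R = 6.1 × 0.29167 × 2.0294 × 2.16 = 7.799.
Required input speed = output speed × R = 376.3 × 7.799 = 2934.8 rpm.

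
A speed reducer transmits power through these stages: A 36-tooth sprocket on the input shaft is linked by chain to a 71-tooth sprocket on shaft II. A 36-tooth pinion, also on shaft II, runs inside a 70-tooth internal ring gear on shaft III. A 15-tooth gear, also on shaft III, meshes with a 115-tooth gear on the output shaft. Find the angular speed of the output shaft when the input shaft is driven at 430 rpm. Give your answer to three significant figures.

14.6 rpm

chain 71/36 = 1.9722 → 430/1.9722 = 218.03 rpm
internal gear 70/36 = 1.9444 → 218.03/1.9444 = 112.13 rpm
gear mesh 115/15 = 7.6667 → 112.13/7.6667 = 14.625 rpm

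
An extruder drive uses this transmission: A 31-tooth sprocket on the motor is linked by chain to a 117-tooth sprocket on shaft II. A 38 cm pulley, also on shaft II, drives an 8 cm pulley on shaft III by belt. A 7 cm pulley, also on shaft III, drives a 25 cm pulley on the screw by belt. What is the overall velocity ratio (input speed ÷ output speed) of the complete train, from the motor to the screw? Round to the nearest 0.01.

2.84

Each stage contributes driven/driver: chain 117/31 = 3.7742, belt 8/38 = 0.21053, belt 25/7 = 3.5714.
Overall: 3.7742 × 0.21053 × 3.5714 = 2.8377.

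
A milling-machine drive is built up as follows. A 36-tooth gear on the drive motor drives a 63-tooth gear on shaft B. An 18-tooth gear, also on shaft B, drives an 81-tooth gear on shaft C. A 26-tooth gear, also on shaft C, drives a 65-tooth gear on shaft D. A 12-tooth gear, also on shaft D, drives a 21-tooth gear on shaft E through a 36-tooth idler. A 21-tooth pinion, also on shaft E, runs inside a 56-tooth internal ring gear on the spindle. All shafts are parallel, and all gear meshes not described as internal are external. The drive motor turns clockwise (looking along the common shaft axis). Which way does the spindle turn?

the drive motor → shaft B: external mesh, 1 reversal → CCW.
shaft B → shaft C: external mesh, 1 reversal → CW.
shaft C → shaft D: external mesh, 1 reversal → CCW.
shaft D → shaft E: driver → idler → driven is 2 external meshes, 2 reversals → CCW.
shaft E → the spindle: internal mesh, same direction → CCW.
5 reversals in total — an odd number — so the spindle turns opposite to the drive motor.

anticlockwise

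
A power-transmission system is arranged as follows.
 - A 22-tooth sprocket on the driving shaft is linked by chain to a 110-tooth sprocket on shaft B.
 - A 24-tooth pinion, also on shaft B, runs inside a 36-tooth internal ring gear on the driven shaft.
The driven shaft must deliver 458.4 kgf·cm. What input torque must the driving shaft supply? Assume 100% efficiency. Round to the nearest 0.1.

61.1 kgf·cm

Overall ratio R = 5 × 1.5 = 7.5.
Input torque = output torque / R = 458.4 / 7.5 = 61.12 kgf·cm.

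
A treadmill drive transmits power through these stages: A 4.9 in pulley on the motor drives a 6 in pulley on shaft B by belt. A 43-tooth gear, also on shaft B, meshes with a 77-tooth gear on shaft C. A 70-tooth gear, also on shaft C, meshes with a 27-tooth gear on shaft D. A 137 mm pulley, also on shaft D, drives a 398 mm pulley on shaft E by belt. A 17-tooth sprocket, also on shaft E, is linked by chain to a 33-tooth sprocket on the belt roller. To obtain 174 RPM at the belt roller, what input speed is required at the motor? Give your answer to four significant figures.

829.9 RPM

Overall ratio R = 1.2245 × 1.7907 × 0.38571 × 2.9051 × 1.9412 = 4.7695.
Required input speed = output speed × R = 174 × 4.7695 = 829.89 RPM.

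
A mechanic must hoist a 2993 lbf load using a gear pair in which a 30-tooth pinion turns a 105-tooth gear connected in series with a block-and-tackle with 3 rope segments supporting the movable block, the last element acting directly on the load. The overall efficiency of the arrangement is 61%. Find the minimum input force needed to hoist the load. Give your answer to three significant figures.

Gear pair MA = 105/30 = 3.5.
Block-and-tackle MA = number of supporting rope parts = 3.
Combined ideal MA = 3.5 × 3 = 10.5.
Actual MA = 10.5 × 0.61 = 6.405.
Effort = load / actual MA = 2993 / 6.405 = 467.29 lbf.

467 lbf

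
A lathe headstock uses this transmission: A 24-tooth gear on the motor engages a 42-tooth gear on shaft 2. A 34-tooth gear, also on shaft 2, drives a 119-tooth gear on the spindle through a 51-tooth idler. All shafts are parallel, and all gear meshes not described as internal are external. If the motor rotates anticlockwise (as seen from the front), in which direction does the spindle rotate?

clockwise

the motor → shaft 2: external mesh, 1 reversal → CW.
shaft 2 → the spindle: driver → idler → driven is 2 external meshes, 2 reversals → CW.
3 reversals in total — an odd number — so the spindle turns opposite to the motor.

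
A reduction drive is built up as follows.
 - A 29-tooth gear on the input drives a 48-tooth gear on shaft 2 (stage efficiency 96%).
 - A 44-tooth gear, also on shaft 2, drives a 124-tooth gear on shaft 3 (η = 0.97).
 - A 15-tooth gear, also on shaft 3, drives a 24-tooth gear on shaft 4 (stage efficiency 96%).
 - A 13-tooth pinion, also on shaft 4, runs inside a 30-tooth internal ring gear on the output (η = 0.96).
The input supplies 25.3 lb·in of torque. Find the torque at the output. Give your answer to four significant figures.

gear mesh 48/29 = 1.6552 → τ = 25.3·1.6552·0.96 = 40.201 lb·in
gear mesh 124/44 = 2.8182 → τ = 40.201·2.8182·0.97 = 109.89 lb·in
gear mesh 24/15 = 1.6 → τ = 109.89·1.6·0.96 = 168.8 lb·in
internal gear 30/13 = 2.3077 → τ = 168.8·2.3077·0.96 = 373.95 lb·in

374.0 lb·in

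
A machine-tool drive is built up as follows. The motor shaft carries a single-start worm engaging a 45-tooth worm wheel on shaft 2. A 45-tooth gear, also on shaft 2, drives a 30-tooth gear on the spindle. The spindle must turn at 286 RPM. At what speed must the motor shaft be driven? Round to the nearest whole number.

8580 RPM

Overall ratio R = 45 × 0.66667 = 30.
Required input speed = output speed × R = 286 × 30 = 8580 RPM.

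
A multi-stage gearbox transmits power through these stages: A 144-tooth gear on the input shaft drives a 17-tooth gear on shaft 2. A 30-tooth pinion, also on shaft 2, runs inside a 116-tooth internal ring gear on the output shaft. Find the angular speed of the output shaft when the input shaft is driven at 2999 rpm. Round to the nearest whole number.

the input shaft → shaft 2 (gear mesh, 17/144): 2999 ÷ 0.11806 = 25403 rpm
shaft 2 → the output shaft (internal gear, 116/30): 25403 ÷ 3.8667 = 6569.8 rpm

6570 rpm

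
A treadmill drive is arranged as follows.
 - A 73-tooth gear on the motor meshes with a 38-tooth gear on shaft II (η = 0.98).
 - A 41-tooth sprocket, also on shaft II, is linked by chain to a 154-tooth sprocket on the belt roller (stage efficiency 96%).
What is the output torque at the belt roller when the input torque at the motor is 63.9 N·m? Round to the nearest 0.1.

117.5 N·m

After the gear mesh (38/73): 63.9 × 0.52055 × 0.98 = 32.598 N·m
After the chain (154/41): 32.598 × 3.7561 × 0.96 = 117.54 N·m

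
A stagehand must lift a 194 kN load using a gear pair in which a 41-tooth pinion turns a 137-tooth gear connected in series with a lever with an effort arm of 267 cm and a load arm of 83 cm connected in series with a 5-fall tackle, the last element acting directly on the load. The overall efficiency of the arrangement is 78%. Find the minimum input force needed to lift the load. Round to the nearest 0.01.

4.63 kN

Gear pair MA = 137/41 = 3.3415.
Lever MA = effort arm / load arm = 267/83 = 3.2169.
Block-and-tackle MA = number of supporting rope parts = 5.
Combined ideal MA = 3.3415 × 3.2169 × 5 = 53.745.
Actual MA = 53.745 × 0.78 = 41.921.
Effort = load / actual MA = 194 / 41.921 = 4.6277 kN.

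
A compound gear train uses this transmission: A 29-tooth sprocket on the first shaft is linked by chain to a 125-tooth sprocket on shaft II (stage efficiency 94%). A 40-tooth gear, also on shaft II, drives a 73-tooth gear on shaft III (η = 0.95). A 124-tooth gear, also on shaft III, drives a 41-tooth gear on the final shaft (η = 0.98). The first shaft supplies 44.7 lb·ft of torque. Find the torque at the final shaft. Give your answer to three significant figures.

After the chain (125/29): 44.7 × 4.3103 × 0.94 = 181.11 lb·ft
After the gear mesh (73/40): 181.11 × 1.825 × 0.95 = 314 lb·ft
After the gear mesh (41/124): 314 × 0.33065 × 0.98 = 101.75 lb·ft

102 lb·ft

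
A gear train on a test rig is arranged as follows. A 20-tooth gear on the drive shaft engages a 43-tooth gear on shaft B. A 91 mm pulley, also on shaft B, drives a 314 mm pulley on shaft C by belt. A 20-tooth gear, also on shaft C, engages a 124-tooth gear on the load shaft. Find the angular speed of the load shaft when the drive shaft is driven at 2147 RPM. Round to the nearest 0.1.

Gear mesh: ratio = 43/20 = 2.15, so shaft B turns at 2147 / 2.15 = 998.6 RPM.
Belt: ratio = 314/91 = 3.4505, so shaft C turns at 998.6 / 3.4505 = 289.4 RPM.
Gear mesh: ratio = 124/20 = 6.2, so the load shaft turns at 289.4 / 6.2 = 46.678 RPM.

46.7 RPM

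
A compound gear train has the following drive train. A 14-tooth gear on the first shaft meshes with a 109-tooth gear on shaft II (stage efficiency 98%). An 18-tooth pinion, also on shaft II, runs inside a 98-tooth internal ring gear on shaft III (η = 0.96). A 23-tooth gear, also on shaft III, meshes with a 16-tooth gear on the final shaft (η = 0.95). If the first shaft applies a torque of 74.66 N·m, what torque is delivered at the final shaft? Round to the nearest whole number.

Gear mesh: ratio = 109/14 = 7.7857; torque at shaft II = 74.66 × 7.7857 × 0.98 = 569.66 N·m.
Internal gear: ratio = 98/18 = 5.4444; torque at shaft III = 569.66 × 5.4444 × 0.96 = 2977.4 N·m.
Gear mesh: ratio = 16/23 = 0.69565; torque at the final shaft = 2977.4 × 0.69565 × 0.95 = 1967.7 N·m.

1968 N·m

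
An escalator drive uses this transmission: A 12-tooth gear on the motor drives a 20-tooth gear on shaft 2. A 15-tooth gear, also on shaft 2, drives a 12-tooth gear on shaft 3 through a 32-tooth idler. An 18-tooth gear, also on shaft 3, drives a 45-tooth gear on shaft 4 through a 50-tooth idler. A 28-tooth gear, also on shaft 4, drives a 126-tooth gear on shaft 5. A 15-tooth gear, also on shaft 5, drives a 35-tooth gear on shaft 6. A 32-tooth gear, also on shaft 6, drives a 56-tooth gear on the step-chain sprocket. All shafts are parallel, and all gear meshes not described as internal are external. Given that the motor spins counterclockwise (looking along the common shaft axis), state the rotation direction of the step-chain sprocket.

counterclockwise

the motor → shaft 2: external mesh, 1 reversal → CW.
shaft 2 → shaft 3: driver → idler → driven is 2 external meshes, 2 reversals → CW.
shaft 3 → shaft 4: driver → idler → driven is 2 external meshes, 2 reversals → CW.
shaft 4 → shaft 5: external mesh, 1 reversal → CCW.
shaft 5 → shaft 6: external mesh, 1 reversal → CW.
shaft 6 → the step-chain sprocket: external mesh, 1 reversal → CCW.
8 reversals in total — an even number — so the step-chain sprocket turns the same way as the motor.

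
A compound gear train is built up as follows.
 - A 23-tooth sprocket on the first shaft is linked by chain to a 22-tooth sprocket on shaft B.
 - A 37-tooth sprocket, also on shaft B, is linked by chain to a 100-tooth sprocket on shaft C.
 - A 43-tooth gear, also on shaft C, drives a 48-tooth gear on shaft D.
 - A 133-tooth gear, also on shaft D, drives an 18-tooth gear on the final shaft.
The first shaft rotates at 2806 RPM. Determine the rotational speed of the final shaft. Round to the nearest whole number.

7185 RPM

chain 22/23 = 0.95652 → 2806/0.95652 = 2933.5 RPM
chain 100/37 = 2.7027 → 2933.5/2.7027 = 1085.4 RPM
gear mesh 48/43 = 1.1163 → 1085.4/1.1163 = 972.35 RPM
gear mesh 18/133 = 0.13534 → 972.35/0.13534 = 7184.6 RPM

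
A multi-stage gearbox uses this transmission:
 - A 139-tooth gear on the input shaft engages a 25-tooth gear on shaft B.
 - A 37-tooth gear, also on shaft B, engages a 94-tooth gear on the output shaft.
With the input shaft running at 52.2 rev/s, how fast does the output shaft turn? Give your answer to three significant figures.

114 rev/s

gear mesh 25/139 = 0.17986 → 52.2/0.17986 = 290.23 rev/s
gear mesh 94/37 = 2.5405 → 290.23/2.5405 = 114.24 rev/s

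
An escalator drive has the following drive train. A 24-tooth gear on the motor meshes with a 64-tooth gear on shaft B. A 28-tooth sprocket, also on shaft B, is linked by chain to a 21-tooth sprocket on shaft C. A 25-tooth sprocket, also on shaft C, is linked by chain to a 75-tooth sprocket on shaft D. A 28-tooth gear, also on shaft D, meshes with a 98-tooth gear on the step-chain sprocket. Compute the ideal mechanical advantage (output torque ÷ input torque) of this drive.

21

Each stage contributes driven/driver: gear mesh 64/24 = 2.6667, chain 21/28 = 0.75, chain 75/25 = 3, gear mesh 98/28 = 3.5.
Overall: 2.6667 × 0.75 × 3 × 3.5 = 21.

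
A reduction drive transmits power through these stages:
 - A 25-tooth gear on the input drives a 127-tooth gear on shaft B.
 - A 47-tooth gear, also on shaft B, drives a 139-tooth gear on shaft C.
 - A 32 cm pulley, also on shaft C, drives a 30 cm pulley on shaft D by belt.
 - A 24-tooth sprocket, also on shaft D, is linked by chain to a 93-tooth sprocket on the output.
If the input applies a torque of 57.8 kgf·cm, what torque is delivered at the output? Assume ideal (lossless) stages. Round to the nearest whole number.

3155 kgf·cm

gear mesh 127/25 = 5.08 → τ = 57.8·5.08 = 293.62 kgf·cm
gear mesh 139/47 = 2.9574 → τ = 293.62·2.9574 = 868.38 kgf·cm
belt 30/32 = 0.9375 → τ = 868.38·0.9375 = 814.1 kgf·cm
chain 93/24 = 3.875 → τ = 814.1·3.875 = 3154.7 kgf·cm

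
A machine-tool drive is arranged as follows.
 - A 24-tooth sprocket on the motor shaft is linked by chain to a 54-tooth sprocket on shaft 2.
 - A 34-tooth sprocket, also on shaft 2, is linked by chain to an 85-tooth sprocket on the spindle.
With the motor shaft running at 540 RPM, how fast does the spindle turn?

96 RPM

chain 54/24 = 2.25 → 540/2.25 = 240 RPM
chain 85/34 = 2.5 → 240/2.5 = 96 RPM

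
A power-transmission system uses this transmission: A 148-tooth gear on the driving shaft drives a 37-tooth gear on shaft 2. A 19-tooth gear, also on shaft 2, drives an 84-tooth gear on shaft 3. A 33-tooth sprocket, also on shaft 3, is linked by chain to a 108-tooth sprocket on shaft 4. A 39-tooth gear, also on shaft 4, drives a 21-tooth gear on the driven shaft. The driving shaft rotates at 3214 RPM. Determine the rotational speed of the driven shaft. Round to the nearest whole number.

the driving shaft → shaft 2 (gear mesh, 37/148): 3214 ÷ 0.25 = 12856 RPM
shaft 2 → shaft 3 (gear mesh, 84/19): 12856 ÷ 4.4211 = 2907.9 RPM
shaft 3 → shaft 4 (chain, 108/33): 2907.9 ÷ 3.2727 = 888.53 RPM
shaft 4 → the driven shaft (gear mesh, 21/39): 888.53 ÷ 0.53846 = 1650.1 RPM

1650 RPM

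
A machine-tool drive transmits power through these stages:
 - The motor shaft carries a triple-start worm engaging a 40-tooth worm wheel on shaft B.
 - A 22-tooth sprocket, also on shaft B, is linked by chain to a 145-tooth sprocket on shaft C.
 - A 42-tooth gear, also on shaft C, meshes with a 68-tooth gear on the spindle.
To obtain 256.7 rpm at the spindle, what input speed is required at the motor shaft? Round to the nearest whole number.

36523 rpm

Overall ratio R = 13.333 × 6.5909 × 1.619 = 142.28.
Required input speed = output speed × R = 256.7 × 142.28 = 36523 rpm.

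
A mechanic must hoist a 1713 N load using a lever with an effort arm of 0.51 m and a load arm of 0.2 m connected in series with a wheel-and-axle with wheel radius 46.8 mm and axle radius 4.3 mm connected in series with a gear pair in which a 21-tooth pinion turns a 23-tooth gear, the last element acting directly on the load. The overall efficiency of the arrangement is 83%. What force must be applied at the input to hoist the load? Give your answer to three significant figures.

67.9 N

Lever MA = effort arm / load arm = 0.51/0.2 = 2.55.
Wheel-and-axle MA = R/r = 46.8/4.3 = 10.884.
Gear pair MA = 23/21 = 1.0952.
Combined ideal MA = 2.55 × 10.884 × 1.0952 = 30.397.
Actual MA = 30.397 × 0.83 = 25.229.
Effort = load / actual MA = 1713 / 25.229 = 67.897 N.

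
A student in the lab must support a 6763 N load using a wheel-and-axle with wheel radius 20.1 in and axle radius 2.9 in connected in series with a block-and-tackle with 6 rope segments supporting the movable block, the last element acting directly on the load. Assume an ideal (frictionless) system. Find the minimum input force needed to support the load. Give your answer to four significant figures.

Wheel-and-axle MA = R/r = 20.1/2.9 = 6.931.
Block-and-tackle MA = number of supporting rope parts = 6.
Combined ideal MA = 6.931 × 6 = 41.586.
Effort = load / MA = 6763 / 41.586 = 162.63 N.

162.6 N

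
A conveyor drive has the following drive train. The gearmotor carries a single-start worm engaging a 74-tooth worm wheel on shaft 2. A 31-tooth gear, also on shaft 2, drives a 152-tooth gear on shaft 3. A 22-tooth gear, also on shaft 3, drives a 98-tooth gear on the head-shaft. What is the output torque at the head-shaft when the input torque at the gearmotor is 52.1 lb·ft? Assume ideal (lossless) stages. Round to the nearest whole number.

After the worm (74/1): 52.1 × 74 = 3855.4 lb·ft
After the gear mesh (152/31): 3855.4 × 4.9032 = 18904 lb·ft
After the gear mesh (98/22): 18904 × 4.4545 = 84208 lb·ft

84208 lb·ft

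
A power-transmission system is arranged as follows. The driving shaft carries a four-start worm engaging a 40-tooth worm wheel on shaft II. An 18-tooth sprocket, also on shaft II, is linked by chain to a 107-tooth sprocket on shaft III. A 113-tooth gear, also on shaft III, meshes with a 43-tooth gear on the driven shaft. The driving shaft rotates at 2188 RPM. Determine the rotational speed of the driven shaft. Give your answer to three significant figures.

96.7 RPM

the driving shaft → shaft II (worm, 40/4): 2188 ÷ 10 = 218.8 RPM
shaft II → shaft III (chain, 107/18): 218.8 ÷ 5.9444 = 36.807 RPM
shaft III → the driven shaft (gear mesh, 43/113): 36.807 ÷ 0.38053 = 96.727 RPM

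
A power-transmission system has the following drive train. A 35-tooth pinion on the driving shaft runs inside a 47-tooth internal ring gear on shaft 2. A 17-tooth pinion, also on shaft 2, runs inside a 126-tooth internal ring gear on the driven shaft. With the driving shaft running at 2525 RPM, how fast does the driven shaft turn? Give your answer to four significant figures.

253.7 RPM

Internal gear: ratio = 47/35 = 1.3429, so shaft 2 turns at 2525 / 1.3429 = 1880.3 RPM.
Internal gear: ratio = 126/17 = 7.4118, so the driven shaft turns at 1880.3 / 7.4118 = 253.69 RPM.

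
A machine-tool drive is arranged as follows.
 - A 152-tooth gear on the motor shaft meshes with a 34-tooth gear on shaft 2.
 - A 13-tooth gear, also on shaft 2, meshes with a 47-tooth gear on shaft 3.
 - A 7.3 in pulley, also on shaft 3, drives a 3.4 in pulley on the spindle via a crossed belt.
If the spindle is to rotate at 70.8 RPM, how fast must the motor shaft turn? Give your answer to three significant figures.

26.7 RPM

Overall ratio R = 0.22368 × 3.6154 × 0.46575 = 0.37666.
Required input speed = output speed × R = 70.8 × 0.37666 = 26.667 RPM.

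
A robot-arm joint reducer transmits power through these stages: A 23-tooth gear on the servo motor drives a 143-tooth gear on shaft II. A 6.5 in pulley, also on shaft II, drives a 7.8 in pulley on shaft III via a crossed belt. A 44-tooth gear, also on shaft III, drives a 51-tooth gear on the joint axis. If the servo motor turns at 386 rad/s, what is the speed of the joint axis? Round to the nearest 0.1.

44.6 rad/s

Gear mesh: ratio = 143/23 = 6.2174, so shaft II turns at 386 / 6.2174 = 62.084 rad/s.
Belt: ratio = 7.8/6.5 = 1.2, so shaft III turns at 62.084 / 1.2 = 51.737 rad/s.
Gear mesh: ratio = 51/44 = 1.1591, so the joint axis turns at 51.737 / 1.1591 = 44.635 rad/s.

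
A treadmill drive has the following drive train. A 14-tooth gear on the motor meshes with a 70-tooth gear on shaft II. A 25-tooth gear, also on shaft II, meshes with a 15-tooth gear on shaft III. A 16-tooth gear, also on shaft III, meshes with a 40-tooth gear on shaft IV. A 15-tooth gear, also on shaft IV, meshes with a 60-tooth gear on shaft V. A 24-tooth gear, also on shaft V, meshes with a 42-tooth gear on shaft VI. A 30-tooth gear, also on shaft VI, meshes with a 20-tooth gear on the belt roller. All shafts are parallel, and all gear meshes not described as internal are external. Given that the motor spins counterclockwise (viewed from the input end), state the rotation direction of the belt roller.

counterclockwise

the motor → shaft II: external mesh, 1 reversal → CW.
shaft II → shaft III: external mesh, 1 reversal → CCW.
shaft III → shaft IV: external mesh, 1 reversal → CW.
shaft IV → shaft V: external mesh, 1 reversal → CCW.
shaft V → shaft VI: external mesh, 1 reversal → CW.
shaft VI → the belt roller: external mesh, 1 reversal → CCW.
6 reversals in total — an even number — so the belt roller turns the same way as the motor.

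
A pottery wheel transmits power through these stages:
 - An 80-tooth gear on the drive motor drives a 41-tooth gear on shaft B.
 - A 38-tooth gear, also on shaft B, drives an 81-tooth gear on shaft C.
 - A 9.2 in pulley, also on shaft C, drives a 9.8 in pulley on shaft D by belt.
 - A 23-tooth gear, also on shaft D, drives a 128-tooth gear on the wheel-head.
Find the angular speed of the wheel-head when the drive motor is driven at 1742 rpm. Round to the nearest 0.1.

269.0 rpm

gear mesh 41/80 = 0.5125 → 1742/0.5125 = 3399 rpm
gear mesh 81/38 = 2.1316 → 3399/2.1316 = 1594.6 rpm
belt 9.8/9.2 = 1.0652 → 1594.6/1.0652 = 1497 rpm
gear mesh 128/23 = 5.5652 → 1497/5.5652 = 268.99 rpm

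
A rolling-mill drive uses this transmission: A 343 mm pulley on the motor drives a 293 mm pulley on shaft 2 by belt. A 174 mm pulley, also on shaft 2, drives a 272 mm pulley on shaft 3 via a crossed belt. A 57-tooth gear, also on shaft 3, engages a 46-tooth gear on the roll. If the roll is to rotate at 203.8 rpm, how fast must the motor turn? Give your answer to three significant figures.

Overall ratio R = 0.85423 × 1.5632 × 0.80702 = 1.0776.
Required input speed = output speed × R = 203.8 × 1.0776 = 219.62 rpm.

220 rpm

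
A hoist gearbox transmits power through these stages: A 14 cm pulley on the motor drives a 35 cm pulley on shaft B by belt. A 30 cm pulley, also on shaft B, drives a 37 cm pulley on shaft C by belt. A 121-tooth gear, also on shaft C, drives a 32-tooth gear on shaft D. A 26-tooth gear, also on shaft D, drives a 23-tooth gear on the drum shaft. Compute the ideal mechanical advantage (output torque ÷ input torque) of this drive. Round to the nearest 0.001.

0.721

Each stage contributes driven/driver: belt 35/14 = 2.5, belt 37/30 = 1.2333, gear mesh 32/121 = 0.26446, gear mesh 23/26 = 0.88462.
Overall: 2.5 × 1.2333 × 0.26446 × 0.88462 = 0.72134.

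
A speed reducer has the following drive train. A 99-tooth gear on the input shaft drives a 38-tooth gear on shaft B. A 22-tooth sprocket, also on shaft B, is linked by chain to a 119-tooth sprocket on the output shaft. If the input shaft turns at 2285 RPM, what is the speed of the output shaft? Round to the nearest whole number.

1101 RPM

the input shaft → shaft B (gear mesh, 38/99): 2285 ÷ 0.38384 = 5953 RPM
shaft B → the output shaft (chain, 119/22): 5953 ÷ 5.4091 = 1100.6 RPM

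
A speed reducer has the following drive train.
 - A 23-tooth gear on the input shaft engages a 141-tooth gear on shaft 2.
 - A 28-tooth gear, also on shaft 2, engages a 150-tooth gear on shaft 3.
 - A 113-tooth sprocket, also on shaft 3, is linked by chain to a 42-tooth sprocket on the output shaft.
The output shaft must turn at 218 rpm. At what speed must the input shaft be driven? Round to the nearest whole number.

Overall ratio R = 6.1304 × 5.3571 × 0.37168 = 12.207.
Required input speed = output speed × R = 218 × 12.207 = 2661 rpm.

2661 rpm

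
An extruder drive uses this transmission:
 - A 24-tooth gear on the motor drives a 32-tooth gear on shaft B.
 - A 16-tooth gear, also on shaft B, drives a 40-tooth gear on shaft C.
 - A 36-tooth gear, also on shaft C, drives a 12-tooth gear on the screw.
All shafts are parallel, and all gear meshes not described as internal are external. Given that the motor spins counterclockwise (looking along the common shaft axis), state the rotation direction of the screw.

clockwise

the motor → shaft B: external mesh, 1 reversal → CW.
shaft B → shaft C: external mesh, 1 reversal → CCW.
shaft C → the screw: external mesh, 1 reversal → CW.
3 reversals in total — an odd number — so the screw turns opposite to the motor.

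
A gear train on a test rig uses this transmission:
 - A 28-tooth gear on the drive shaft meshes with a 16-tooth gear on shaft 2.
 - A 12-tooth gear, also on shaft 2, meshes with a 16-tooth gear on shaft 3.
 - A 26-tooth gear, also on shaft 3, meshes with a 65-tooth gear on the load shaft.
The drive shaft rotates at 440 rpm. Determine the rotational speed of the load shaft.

231 rpm

the drive shaft → shaft 2 (gear mesh, 16/28): 440 ÷ 0.57143 = 770 rpm
shaft 2 → shaft 3 (gear mesh, 16/12): 770 ÷ 1.3333 = 577.5 rpm
shaft 3 → the load shaft (gear mesh, 65/26): 577.5 ÷ 2.5 = 231 rpm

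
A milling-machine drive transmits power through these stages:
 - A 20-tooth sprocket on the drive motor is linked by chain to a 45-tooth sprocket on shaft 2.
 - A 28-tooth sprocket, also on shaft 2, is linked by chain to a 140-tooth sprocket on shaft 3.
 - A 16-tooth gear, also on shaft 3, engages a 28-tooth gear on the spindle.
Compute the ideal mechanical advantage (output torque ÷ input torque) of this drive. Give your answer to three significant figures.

Each stage contributes driven/driver: chain 45/20 = 2.25, chain 140/28 = 5, gear mesh 28/16 = 1.75.
Overall: 2.25 × 5 × 1.75 = 19.688.

19.7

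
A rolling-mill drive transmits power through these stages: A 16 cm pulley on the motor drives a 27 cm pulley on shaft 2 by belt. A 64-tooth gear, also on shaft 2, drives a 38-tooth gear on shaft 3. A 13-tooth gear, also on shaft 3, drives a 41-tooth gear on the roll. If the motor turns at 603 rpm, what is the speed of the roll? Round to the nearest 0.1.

belt 27/16 = 1.6875 → 603/1.6875 = 357.33 rpm
gear mesh 38/64 = 0.59375 → 357.33/0.59375 = 601.82 rpm
gear mesh 41/13 = 3.1538 → 601.82/3.1538 = 190.82 rpm

190.8 rpm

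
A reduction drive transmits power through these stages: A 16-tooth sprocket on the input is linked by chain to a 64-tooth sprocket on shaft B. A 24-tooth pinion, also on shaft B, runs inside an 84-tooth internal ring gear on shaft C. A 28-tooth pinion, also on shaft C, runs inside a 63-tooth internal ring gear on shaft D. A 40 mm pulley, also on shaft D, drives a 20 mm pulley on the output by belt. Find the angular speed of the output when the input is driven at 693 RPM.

Chain: ratio = 64/16 = 4, so shaft B turns at 693 / 4 = 173.25 RPM.
Internal gear: ratio = 84/24 = 3.5, so shaft C turns at 173.25 / 3.5 = 49.5 RPM.
Internal gear: ratio = 63/28 = 2.25, so shaft D turns at 49.5 / 2.25 = 22 RPM.
Belt: ratio = 20/40 = 0.5, so the output turns at 22 / 0.5 = 44 RPM.

44 RPM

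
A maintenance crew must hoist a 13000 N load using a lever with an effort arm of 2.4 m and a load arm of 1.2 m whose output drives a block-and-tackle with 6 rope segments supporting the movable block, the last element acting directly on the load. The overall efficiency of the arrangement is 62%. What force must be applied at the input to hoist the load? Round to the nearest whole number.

Lever MA = effort arm / load arm = 2.4/1.2 = 2.
Block-and-tackle MA = number of supporting rope parts = 6.
Combined ideal MA = 2 × 6 = 12.
Actual MA = 12 × 0.62 = 7.44.
Effort = load / actual MA = 13000 / 7.44 = 1747.3 N.

1747 N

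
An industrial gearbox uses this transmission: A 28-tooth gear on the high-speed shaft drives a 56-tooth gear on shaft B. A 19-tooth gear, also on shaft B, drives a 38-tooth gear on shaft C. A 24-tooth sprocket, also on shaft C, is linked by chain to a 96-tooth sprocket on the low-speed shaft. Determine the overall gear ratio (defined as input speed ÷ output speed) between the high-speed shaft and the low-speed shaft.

16

Each stage contributes driven/driver: gear mesh 56/28 = 2, gear mesh 38/19 = 2, chain 96/24 = 4.
Overall: 2 × 2 × 4 = 16.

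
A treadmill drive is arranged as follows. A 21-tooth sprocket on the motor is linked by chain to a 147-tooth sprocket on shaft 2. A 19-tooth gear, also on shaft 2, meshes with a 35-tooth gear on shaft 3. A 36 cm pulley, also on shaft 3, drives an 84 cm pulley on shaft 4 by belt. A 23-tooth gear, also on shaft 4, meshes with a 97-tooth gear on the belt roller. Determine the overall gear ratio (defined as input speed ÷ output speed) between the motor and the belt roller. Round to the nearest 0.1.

Each stage contributes driven/driver: chain 147/21 = 7, gear mesh 35/19 = 1.8421, belt 84/36 = 2.3333, gear mesh 97/23 = 4.2174.
Overall: 7 × 1.8421 × 2.3333 × 4.2174 = 126.89.

126.9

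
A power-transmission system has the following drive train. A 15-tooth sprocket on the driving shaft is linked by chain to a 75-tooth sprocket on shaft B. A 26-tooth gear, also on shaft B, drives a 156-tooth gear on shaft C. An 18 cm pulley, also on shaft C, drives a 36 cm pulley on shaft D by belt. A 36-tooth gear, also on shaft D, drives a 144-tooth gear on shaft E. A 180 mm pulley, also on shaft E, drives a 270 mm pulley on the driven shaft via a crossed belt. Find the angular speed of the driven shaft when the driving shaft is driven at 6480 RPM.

the driving shaft → shaft B (chain, 75/15): 6480 ÷ 5 = 1296 RPM
shaft B → shaft C (gear mesh, 156/26): 1296 ÷ 6 = 216 RPM
shaft C → shaft D (belt, 36/18): 216 ÷ 2 = 108 RPM
shaft D → shaft E (gear mesh, 144/36): 108 ÷ 4 = 27 RPM
shaft E → the driven shaft (belt, 270/180): 27 ÷ 1.5 = 18 RPM

18 RPM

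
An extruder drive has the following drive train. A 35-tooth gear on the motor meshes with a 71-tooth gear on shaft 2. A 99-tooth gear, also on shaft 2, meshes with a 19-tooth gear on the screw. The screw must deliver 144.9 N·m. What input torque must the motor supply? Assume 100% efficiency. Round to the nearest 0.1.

Overall ratio R = 2.0286 × 0.19192 = 0.38932.
Input torque = output torque / R = 144.9 / 0.38932 = 372.19 N·m.

372.2 N·m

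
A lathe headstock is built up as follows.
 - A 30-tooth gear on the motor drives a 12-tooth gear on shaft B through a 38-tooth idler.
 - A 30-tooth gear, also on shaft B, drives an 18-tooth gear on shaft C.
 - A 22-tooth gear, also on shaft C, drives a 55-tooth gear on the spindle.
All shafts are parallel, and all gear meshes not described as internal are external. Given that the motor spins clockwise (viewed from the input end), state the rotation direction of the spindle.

the motor → shaft B: driver → idler → driven is 2 external meshes, 2 reversals → CW.
shaft B → shaft C: external mesh, 1 reversal → CCW.
shaft C → the spindle: external mesh, 1 reversal → CW.
4 reversals in total — an even number — so the spindle turns the same way as the motor.

clockwise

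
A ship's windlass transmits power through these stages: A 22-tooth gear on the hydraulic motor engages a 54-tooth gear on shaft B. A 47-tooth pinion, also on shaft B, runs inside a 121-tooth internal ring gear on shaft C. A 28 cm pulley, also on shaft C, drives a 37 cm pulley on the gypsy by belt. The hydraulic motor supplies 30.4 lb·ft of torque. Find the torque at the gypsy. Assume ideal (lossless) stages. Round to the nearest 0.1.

gear mesh 54/22 = 2.4545 → τ = 30.4·2.4545 = 74.618 lb·ft
internal gear 121/47 = 2.5745 → τ = 74.618·2.5745 = 192.1 lb·ft
belt 37/28 = 1.3214 → τ = 192.1·1.3214 = 253.85 lb·ft

253.8 lb·ft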